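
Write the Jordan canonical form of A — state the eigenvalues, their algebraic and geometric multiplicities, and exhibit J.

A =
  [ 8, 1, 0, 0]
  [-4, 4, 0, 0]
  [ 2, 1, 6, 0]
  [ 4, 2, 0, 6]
J_2(6) ⊕ J_1(6) ⊕ J_1(6)

The characteristic polynomial is
  det(x·I − A) = x^4 - 24*x^3 + 216*x^2 - 864*x + 1296 = (x - 6)^4

Eigenvalues and multiplicities (the geometric multiplicity of λ is n − rank(A − λI), which equals the number of Jordan blocks for λ):
  λ = 6: algebraic multiplicity = 4, geometric multiplicity = 3

Determining the block sizes for each eigenvalue:
  λ = 6: 3 blocks summing to 4 forces exactly one block of size 2 and the rest size 1 → block sizes [2, 1, 1]

Assembling the blocks gives a Jordan form
J =
  [6, 1, 0, 0]
  [0, 6, 0, 0]
  [0, 0, 6, 0]
  [0, 0, 0, 6]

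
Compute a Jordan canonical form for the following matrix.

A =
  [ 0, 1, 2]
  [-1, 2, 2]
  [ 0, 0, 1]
J_2(1) ⊕ J_1(1)

The characteristic polynomial is
  det(x·I − A) = x^3 - 3*x^2 + 3*x - 1 = (x - 1)^3

Eigenvalues and multiplicities (the geometric multiplicity of λ is n − rank(A − λI), which equals the number of Jordan blocks for λ):
  λ = 1: algebraic multiplicity = 3, geometric multiplicity = 2

Determining the block sizes for each eigenvalue:
  λ = 1: 2 blocks summing to 3 forces exactly one block of size 2 and the rest size 1 → block sizes [2, 1]

Assembling the blocks gives a Jordan form
J =
  [1, 1, 0]
  [0, 1, 0]
  [0, 0, 1]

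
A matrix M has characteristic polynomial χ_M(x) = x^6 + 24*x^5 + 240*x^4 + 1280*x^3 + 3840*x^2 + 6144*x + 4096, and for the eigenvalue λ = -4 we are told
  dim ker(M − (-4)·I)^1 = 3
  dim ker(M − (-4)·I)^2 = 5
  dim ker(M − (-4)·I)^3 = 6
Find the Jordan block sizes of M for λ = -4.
Block sizes for λ = -4: [3, 2, 1]

From the dimensions of kernels of powers, the number of Jordan blocks of size at least j is d_j − d_{j−1} where d_j = dim ker(N^j) (with d_0 = 0). Computing the differences gives [3, 2, 1].
The number of blocks of size exactly k is (#blocks of size ≥ k) − (#blocks of size ≥ k + 1), so the partition is: 1 block(s) of size 1, 1 block(s) of size 2, 1 block(s) of size 3.
In nonincreasing order the block sizes are [3, 2, 1].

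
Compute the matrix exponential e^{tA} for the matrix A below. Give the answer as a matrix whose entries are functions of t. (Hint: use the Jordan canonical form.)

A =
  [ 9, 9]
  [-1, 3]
e^{tA} =
  [3*t*exp(6*t) + exp(6*t), 9*t*exp(6*t)]
  [-t*exp(6*t), -3*t*exp(6*t) + exp(6*t)]

Strategy: write A = P · J · P⁻¹ where J is a Jordan canonical form, so e^{tA} = P · e^{tJ} · P⁻¹, and e^{tJ} can be computed block-by-block.

A has Jordan form
J =
  [6, 1]
  [0, 6]
(up to reordering of blocks).

Per-block formulas:
  For a 2×2 Jordan block J_2(6): exp(t · J_2(6)) = e^(6t)·(I + t·N), where N is the 2×2 nilpotent shift.

After assembling e^{tJ} and conjugating by P, we get:

e^{tA} =
  [3*t*exp(6*t) + exp(6*t), 9*t*exp(6*t)]
  [-t*exp(6*t), -3*t*exp(6*t) + exp(6*t)]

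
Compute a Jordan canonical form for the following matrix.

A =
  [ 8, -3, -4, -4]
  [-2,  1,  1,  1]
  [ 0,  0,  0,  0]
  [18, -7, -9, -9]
J_3(0) ⊕ J_1(0)

The characteristic polynomial is
  det(x·I − A) = x^4

Eigenvalues and multiplicities (the geometric multiplicity of λ is n − rank(A − λI), which equals the number of Jordan blocks for λ):
  λ = 0: algebraic multiplicity = 4, geometric multiplicity = 2

Determining the block sizes for each eigenvalue:
  λ = 0: with am = 4 and gm = 2, the partition is not yet determined (e.g. several partitions of 4 into 2 parts exist). Let N = A − (0)·I. Computing rank(N^1) = 2, rank(N^2) = 1, rank(N^3) = 0; the number of blocks of size ≥ j is rank(N^{j−1}) − rank(N^j), giving [2, 1, 1]. So we have 1 block(s) of size 3, 1 block(s) of size 1 → block sizes [3, 1]

Assembling the blocks gives a Jordan form
J =
  [0, 1, 0, 0]
  [0, 0, 1, 0]
  [0, 0, 0, 0]
  [0, 0, 0, 0]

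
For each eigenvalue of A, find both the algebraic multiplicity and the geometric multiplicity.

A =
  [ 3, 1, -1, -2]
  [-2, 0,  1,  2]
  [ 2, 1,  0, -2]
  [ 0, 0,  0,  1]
λ = 1: alg = 4, geom = 3

Step 1 — factor the characteristic polynomial to read off the algebraic multiplicities:
  χ_A(x) = (x - 1)^4

Step 2 — compute geometric multiplicities via the rank-nullity identity g(λ) = n − rank(A − λI):
  rank(A − (1)·I) = 1, so dim ker(A − (1)·I) = n − 1 = 3

Summary:
  λ = 1: algebraic multiplicity = 4, geometric multiplicity = 3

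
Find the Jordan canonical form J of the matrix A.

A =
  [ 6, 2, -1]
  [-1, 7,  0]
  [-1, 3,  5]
J_3(6)

The characteristic polynomial is
  det(x·I − A) = x^3 - 18*x^2 + 108*x - 216 = (x - 6)^3

Eigenvalues and multiplicities (the geometric multiplicity of λ is n − rank(A − λI), which equals the number of Jordan blocks for λ):
  λ = 6: algebraic multiplicity = 3, geometric multiplicity = 1

Determining the block sizes for each eigenvalue:
  λ = 6: one block (gm = 1), so the single block has size am = 3 → block sizes [3]

Assembling the blocks gives a Jordan form
J =
  [6, 1, 0]
  [0, 6, 1]
  [0, 0, 6]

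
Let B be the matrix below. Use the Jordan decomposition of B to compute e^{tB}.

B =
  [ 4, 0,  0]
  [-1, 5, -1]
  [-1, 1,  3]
e^{tB} =
  [exp(4*t), 0, 0]
  [-t*exp(4*t), t*exp(4*t) + exp(4*t), -t*exp(4*t)]
  [-t*exp(4*t), t*exp(4*t), -t*exp(4*t) + exp(4*t)]

Strategy: write B = P · J · P⁻¹ where J is a Jordan canonical form, so e^{tB} = P · e^{tJ} · P⁻¹, and e^{tJ} can be computed block-by-block.

B has Jordan form
J =
  [4, 1, 0]
  [0, 4, 0]
  [0, 0, 4]
(up to reordering of blocks).

Per-block formulas:
  For a 1×1 block at λ = 4: exp(t · [4]) = [e^(4t)].
  For a 2×2 Jordan block J_2(4): exp(t · J_2(4)) = e^(4t)·(I + t·N), where N is the 2×2 nilpotent shift.

After assembling e^{tJ} and conjugating by P, we get:

e^{tB} =
  [exp(4*t), 0, 0]
  [-t*exp(4*t), t*exp(4*t) + exp(4*t), -t*exp(4*t)]
  [-t*exp(4*t), t*exp(4*t), -t*exp(4*t) + exp(4*t)]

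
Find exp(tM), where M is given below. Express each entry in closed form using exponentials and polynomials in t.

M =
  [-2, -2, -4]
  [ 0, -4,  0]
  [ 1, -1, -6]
e^{tM} =
  [2*t*exp(-4*t) + exp(-4*t), -2*t*exp(-4*t), -4*t*exp(-4*t)]
  [0, exp(-4*t), 0]
  [t*exp(-4*t), -t*exp(-4*t), -2*t*exp(-4*t) + exp(-4*t)]

Strategy: write M = P · J · P⁻¹ where J is a Jordan canonical form, so e^{tM} = P · e^{tJ} · P⁻¹, and e^{tJ} can be computed block-by-block.

M has Jordan form
J =
  [-4,  1,  0]
  [ 0, -4,  0]
  [ 0,  0, -4]
(up to reordering of blocks).

Per-block formulas:
  For a 1×1 block at λ = -4: exp(t · [-4]) = [e^(-4t)].
  For a 2×2 Jordan block J_2(-4): exp(t · J_2(-4)) = e^(-4t)·(I + t·N), where N is the 2×2 nilpotent shift.

After assembling e^{tJ} and conjugating by P, we get:

e^{tM} =
  [2*t*exp(-4*t) + exp(-4*t), -2*t*exp(-4*t), -4*t*exp(-4*t)]
  [0, exp(-4*t), 0]
  [t*exp(-4*t), -t*exp(-4*t), -2*t*exp(-4*t) + exp(-4*t)]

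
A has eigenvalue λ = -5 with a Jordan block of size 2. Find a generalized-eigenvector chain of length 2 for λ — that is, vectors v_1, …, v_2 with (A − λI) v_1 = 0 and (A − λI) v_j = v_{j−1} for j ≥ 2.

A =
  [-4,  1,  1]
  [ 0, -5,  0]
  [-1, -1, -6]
A Jordan chain for λ = -5 of length 2:
v_1 = (1, 0, -1)ᵀ
v_2 = (1, 0, 0)ᵀ

Let N = A − (-5)·I. We want v_2 with N^2 v_2 = 0 but N^1 v_2 ≠ 0; then v_{j-1} := N · v_j for j = 2, …, 2.

Pick v_2 = (1, 0, 0)ᵀ.
Then v_1 = N · v_2 = (1, 0, -1)ᵀ.

Sanity check: (A − (-5)·I) v_1 = (0, 0, 0)ᵀ = 0. ✓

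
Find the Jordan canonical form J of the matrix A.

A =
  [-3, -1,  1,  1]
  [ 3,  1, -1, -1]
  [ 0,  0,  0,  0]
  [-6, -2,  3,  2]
J_3(0) ⊕ J_1(0)

The characteristic polynomial is
  det(x·I − A) = x^4

Eigenvalues and multiplicities (the geometric multiplicity of λ is n − rank(A − λI), which equals the number of Jordan blocks for λ):
  λ = 0: algebraic multiplicity = 4, geometric multiplicity = 2

Determining the block sizes for each eigenvalue:
  λ = 0: with am = 4 and gm = 2, the partition is not yet determined (e.g. several partitions of 4 into 2 parts exist). Let N = A − (0)·I. Computing rank(N^1) = 2, rank(N^2) = 1, rank(N^3) = 0; the number of blocks of size ≥ j is rank(N^{j−1}) − rank(N^j), giving [2, 1, 1]. So we have 1 block(s) of size 3, 1 block(s) of size 1 → block sizes [3, 1]

Assembling the blocks gives a Jordan form
J =
  [0, 1, 0, 0]
  [0, 0, 1, 0]
  [0, 0, 0, 0]
  [0, 0, 0, 0]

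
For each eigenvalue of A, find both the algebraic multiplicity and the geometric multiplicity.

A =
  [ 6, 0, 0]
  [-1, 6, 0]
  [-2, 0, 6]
λ = 6: alg = 3, geom = 2

Step 1 — factor the characteristic polynomial to read off the algebraic multiplicities:
  χ_A(x) = (x - 6)^3

Step 2 — compute geometric multiplicities via the rank-nullity identity g(λ) = n − rank(A − λI):
  rank(A − (6)·I) = 1, so dim ker(A − (6)·I) = n − 1 = 2

Summary:
  λ = 6: algebraic multiplicity = 3, geometric multiplicity = 2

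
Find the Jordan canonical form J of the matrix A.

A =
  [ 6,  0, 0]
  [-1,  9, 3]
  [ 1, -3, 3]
J_2(6) ⊕ J_1(6)

The characteristic polynomial is
  det(x·I − A) = x^3 - 18*x^2 + 108*x - 216 = (x - 6)^3

Eigenvalues and multiplicities (the geometric multiplicity of λ is n − rank(A − λI), which equals the number of Jordan blocks for λ):
  λ = 6: algebraic multiplicity = 3, geometric multiplicity = 2

Determining the block sizes for each eigenvalue:
  λ = 6: 2 blocks summing to 3 forces exactly one block of size 2 and the rest size 1 → block sizes [2, 1]

Assembling the blocks gives a Jordan form
J =
  [6, 1, 0]
  [0, 6, 0]
  [0, 0, 6]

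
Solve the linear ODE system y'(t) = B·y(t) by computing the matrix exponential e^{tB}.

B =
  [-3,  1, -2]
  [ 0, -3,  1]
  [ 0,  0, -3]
e^{tB} =
  [exp(-3*t), t*exp(-3*t), t^2*exp(-3*t)/2 - 2*t*exp(-3*t)]
  [0, exp(-3*t), t*exp(-3*t)]
  [0, 0, exp(-3*t)]

Strategy: write B = P · J · P⁻¹ where J is a Jordan canonical form, so e^{tB} = P · e^{tJ} · P⁻¹, and e^{tJ} can be computed block-by-block.

B has Jordan form
J =
  [-3,  1,  0]
  [ 0, -3,  1]
  [ 0,  0, -3]
(up to reordering of blocks).

Per-block formulas:
  For a 3×3 Jordan block J_3(-3): exp(t · J_3(-3)) = e^(-3t)·(I + t·N + (t^2/2)·N^2), where N is the 3×3 nilpotent shift.

After assembling e^{tJ} and conjugating by P, we get:

e^{tB} =
  [exp(-3*t), t*exp(-3*t), t^2*exp(-3*t)/2 - 2*t*exp(-3*t)]
  [0, exp(-3*t), t*exp(-3*t)]
  [0, 0, exp(-3*t)]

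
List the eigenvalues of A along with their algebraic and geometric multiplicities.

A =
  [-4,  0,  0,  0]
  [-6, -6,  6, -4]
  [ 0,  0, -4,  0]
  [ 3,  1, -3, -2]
λ = -4: alg = 4, geom = 3

Step 1 — factor the characteristic polynomial to read off the algebraic multiplicities:
  χ_A(x) = (x + 4)^4

Step 2 — compute geometric multiplicities via the rank-nullity identity g(λ) = n − rank(A − λI):
  rank(A − (-4)·I) = 1, so dim ker(A − (-4)·I) = n − 1 = 3

Summary:
  λ = -4: algebraic multiplicity = 4, geometric multiplicity = 3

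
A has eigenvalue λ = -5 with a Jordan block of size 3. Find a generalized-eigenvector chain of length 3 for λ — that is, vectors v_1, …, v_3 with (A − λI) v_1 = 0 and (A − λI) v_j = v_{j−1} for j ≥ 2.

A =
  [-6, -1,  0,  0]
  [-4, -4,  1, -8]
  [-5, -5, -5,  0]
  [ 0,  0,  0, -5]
A Jordan chain for λ = -5 of length 3:
v_1 = (5, -5, 25, 0)ᵀ
v_2 = (-1, -4, -5, 0)ᵀ
v_3 = (1, 0, 0, 0)ᵀ

Let N = A − (-5)·I. We want v_3 with N^3 v_3 = 0 but N^2 v_3 ≠ 0; then v_{j-1} := N · v_j for j = 3, …, 2.

Pick v_3 = (1, 0, 0, 0)ᵀ.
Then v_2 = N · v_3 = (-1, -4, -5, 0)ᵀ.
Then v_1 = N · v_2 = (5, -5, 25, 0)ᵀ.

Sanity check: (A − (-5)·I) v_1 = (0, 0, 0, 0)ᵀ = 0. ✓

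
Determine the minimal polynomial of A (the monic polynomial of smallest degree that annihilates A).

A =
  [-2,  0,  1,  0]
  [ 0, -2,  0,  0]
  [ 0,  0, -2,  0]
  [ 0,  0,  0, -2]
x^2 + 4*x + 4

The characteristic polynomial is χ_A(x) = (x + 2)^4, so the eigenvalues are known. The minimal polynomial is
  m_A(x) = Π_λ (x − λ)^{k_λ}
where k_λ is the size of the *largest* Jordan block for λ (equivalently, the smallest k with (A − λI)^k v = 0 for every generalised eigenvector v of λ).

  λ = -2: largest Jordan block has size 2, contributing (x + 2)^2

So m_A(x) = (x + 2)^2 = x^2 + 4*x + 4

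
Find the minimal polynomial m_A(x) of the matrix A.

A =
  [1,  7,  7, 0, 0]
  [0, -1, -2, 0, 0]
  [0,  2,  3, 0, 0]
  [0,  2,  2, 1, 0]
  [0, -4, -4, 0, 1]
x^2 - 2*x + 1

The characteristic polynomial is χ_A(x) = (x - 1)^5, so the eigenvalues are known. The minimal polynomial is
  m_A(x) = Π_λ (x − λ)^{k_λ}
where k_λ is the size of the *largest* Jordan block for λ (equivalently, the smallest k with (A − λI)^k v = 0 for every generalised eigenvector v of λ).

  λ = 1: largest Jordan block has size 2, contributing (x − 1)^2

So m_A(x) = (x - 1)^2 = x^2 - 2*x + 1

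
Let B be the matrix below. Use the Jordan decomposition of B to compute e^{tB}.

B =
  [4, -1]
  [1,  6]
e^{tB} =
  [-t*exp(5*t) + exp(5*t), -t*exp(5*t)]
  [t*exp(5*t), t*exp(5*t) + exp(5*t)]

Strategy: write B = P · J · P⁻¹ where J is a Jordan canonical form, so e^{tB} = P · e^{tJ} · P⁻¹, and e^{tJ} can be computed block-by-block.

B has Jordan form
J =
  [5, 1]
  [0, 5]
(up to reordering of blocks).

Per-block formulas:
  For a 2×2 Jordan block J_2(5): exp(t · J_2(5)) = e^(5t)·(I + t·N), where N is the 2×2 nilpotent shift.

After assembling e^{tJ} and conjugating by P, we get:

e^{tB} =
  [-t*exp(5*t) + exp(5*t), -t*exp(5*t)]
  [t*exp(5*t), t*exp(5*t) + exp(5*t)]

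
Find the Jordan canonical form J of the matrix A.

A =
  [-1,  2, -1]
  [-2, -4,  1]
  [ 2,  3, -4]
J_3(-3)

The characteristic polynomial is
  det(x·I − A) = x^3 + 9*x^2 + 27*x + 27 = (x + 3)^3

Eigenvalues and multiplicities (the geometric multiplicity of λ is n − rank(A − λI), which equals the number of Jordan blocks for λ):
  λ = -3: algebraic multiplicity = 3, geometric multiplicity = 1

Determining the block sizes for each eigenvalue:
  λ = -3: one block (gm = 1), so the single block has size am = 3 → block sizes [3]

Assembling the blocks gives a Jordan form
J =
  [-3,  1,  0]
  [ 0, -3,  1]
  [ 0,  0, -3]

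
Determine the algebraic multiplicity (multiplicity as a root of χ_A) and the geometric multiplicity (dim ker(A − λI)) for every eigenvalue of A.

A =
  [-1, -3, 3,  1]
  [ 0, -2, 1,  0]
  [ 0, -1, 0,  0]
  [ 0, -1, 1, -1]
λ = -1: alg = 4, geom = 2

Step 1 — factor the characteristic polynomial to read off the algebraic multiplicities:
  χ_A(x) = (x + 1)^4

Step 2 — compute geometric multiplicities via the rank-nullity identity g(λ) = n − rank(A − λI):
  rank(A − (-1)·I) = 2, so dim ker(A − (-1)·I) = n − 2 = 2

Summary:
  λ = -1: algebraic multiplicity = 4, geometric multiplicity = 2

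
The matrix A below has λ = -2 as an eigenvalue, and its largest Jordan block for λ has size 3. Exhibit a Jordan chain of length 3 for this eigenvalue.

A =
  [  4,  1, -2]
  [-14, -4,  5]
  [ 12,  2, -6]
A Jordan chain for λ = -2 of length 3:
v_1 = (-2, 4, -4)ᵀ
v_2 = (6, -14, 12)ᵀ
v_3 = (1, 0, 0)ᵀ

Let N = A − (-2)·I. We want v_3 with N^3 v_3 = 0 but N^2 v_3 ≠ 0; then v_{j-1} := N · v_j for j = 3, …, 2.

Pick v_3 = (1, 0, 0)ᵀ.
Then v_2 = N · v_3 = (6, -14, 12)ᵀ.
Then v_1 = N · v_2 = (-2, 4, -4)ᵀ.

Sanity check: (A − (-2)·I) v_1 = (0, 0, 0)ᵀ = 0. ✓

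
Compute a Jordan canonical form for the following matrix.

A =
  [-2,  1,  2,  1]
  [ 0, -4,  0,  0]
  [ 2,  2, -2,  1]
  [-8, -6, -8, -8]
J_2(-4) ⊕ J_2(-4)

The characteristic polynomial is
  det(x·I − A) = x^4 + 16*x^3 + 96*x^2 + 256*x + 256 = (x + 4)^4

Eigenvalues and multiplicities (the geometric multiplicity of λ is n − rank(A − λI), which equals the number of Jordan blocks for λ):
  λ = -4: algebraic multiplicity = 4, geometric multiplicity = 2

Determining the block sizes for each eigenvalue:
  λ = -4: with am = 4 and gm = 2, the partition is not yet determined (e.g. several partitions of 4 into 2 parts exist). Let N = A − (-4)·I. Computing rank(N^1) = 2, rank(N^2) = 0; the number of blocks of size ≥ j is rank(N^{j−1}) − rank(N^j), giving [2, 2]. So we have 2 block(s) of size 2 → block sizes [2, 2]

Assembling the blocks gives a Jordan form
J =
  [-4,  1,  0,  0]
  [ 0, -4,  0,  0]
  [ 0,  0, -4,  1]
  [ 0,  0,  0, -4]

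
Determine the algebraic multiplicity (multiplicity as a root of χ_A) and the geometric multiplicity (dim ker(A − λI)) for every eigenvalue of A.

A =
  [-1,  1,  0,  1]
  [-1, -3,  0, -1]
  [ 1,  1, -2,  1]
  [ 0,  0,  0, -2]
λ = -2: alg = 4, geom = 3

Step 1 — factor the characteristic polynomial to read off the algebraic multiplicities:
  χ_A(x) = (x + 2)^4

Step 2 — compute geometric multiplicities via the rank-nullity identity g(λ) = n − rank(A − λI):
  rank(A − (-2)·I) = 1, so dim ker(A − (-2)·I) = n − 1 = 3

Summary:
  λ = -2: algebraic multiplicity = 4, geometric multiplicity = 3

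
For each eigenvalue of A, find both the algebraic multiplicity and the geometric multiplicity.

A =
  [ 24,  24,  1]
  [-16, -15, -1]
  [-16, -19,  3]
λ = 4: alg = 3, geom = 1

Step 1 — factor the characteristic polynomial to read off the algebraic multiplicities:
  χ_A(x) = (x - 4)^3

Step 2 — compute geometric multiplicities via the rank-nullity identity g(λ) = n − rank(A − λI):
  rank(A − (4)·I) = 2, so dim ker(A − (4)·I) = n − 2 = 1

Summary:
  λ = 4: algebraic multiplicity = 3, geometric multiplicity = 1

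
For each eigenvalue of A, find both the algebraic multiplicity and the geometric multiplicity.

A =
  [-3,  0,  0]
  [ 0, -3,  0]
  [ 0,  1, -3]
λ = -3: alg = 3, geom = 2

Step 1 — factor the characteristic polynomial to read off the algebraic multiplicities:
  χ_A(x) = (x + 3)^3

Step 2 — compute geometric multiplicities via the rank-nullity identity g(λ) = n − rank(A − λI):
  rank(A − (-3)·I) = 1, so dim ker(A − (-3)·I) = n − 1 = 2

Summary:
  λ = -3: algebraic multiplicity = 3, geometric multiplicity = 2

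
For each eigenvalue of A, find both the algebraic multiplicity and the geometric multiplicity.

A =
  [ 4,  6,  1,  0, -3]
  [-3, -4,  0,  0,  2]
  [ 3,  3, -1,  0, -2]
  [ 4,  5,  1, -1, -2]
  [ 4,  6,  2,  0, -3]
λ = -1: alg = 5, geom = 2

Step 1 — factor the characteristic polynomial to read off the algebraic multiplicities:
  χ_A(x) = (x + 1)^5

Step 2 — compute geometric multiplicities via the rank-nullity identity g(λ) = n − rank(A − λI):
  rank(A − (-1)·I) = 3, so dim ker(A − (-1)·I) = n − 3 = 2

Summary:
  λ = -1: algebraic multiplicity = 5, geometric multiplicity = 2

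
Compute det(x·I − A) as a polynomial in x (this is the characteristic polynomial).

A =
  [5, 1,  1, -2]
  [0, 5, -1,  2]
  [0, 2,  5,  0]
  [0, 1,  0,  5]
x^4 - 20*x^3 + 150*x^2 - 500*x + 625

Expanding det(x·I − A) (e.g. by cofactor expansion or by noting that A is similar to its Jordan form J, which has the same characteristic polynomial as A) gives
  χ_A(x) = x^4 - 20*x^3 + 150*x^2 - 500*x + 625
which factors as (x - 5)^4. The eigenvalues (with algebraic multiplicities) are λ = 5 with multiplicity 4.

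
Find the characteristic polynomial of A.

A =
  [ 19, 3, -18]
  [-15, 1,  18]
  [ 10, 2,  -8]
x^3 - 12*x^2 + 48*x - 64

Expanding det(x·I − A) (e.g. by cofactor expansion or by noting that A is similar to its Jordan form J, which has the same characteristic polynomial as A) gives
  χ_A(x) = x^3 - 12*x^2 + 48*x - 64
which factors as (x - 4)^3. The eigenvalues (with algebraic multiplicities) are λ = 4 with multiplicity 3.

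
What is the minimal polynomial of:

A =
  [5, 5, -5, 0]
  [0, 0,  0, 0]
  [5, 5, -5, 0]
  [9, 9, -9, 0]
x^2

The characteristic polynomial is χ_A(x) = x^4, so the eigenvalues are known. The minimal polynomial is
  m_A(x) = Π_λ (x − λ)^{k_λ}
where k_λ is the size of the *largest* Jordan block for λ (equivalently, the smallest k with (A − λI)^k v = 0 for every generalised eigenvector v of λ).

  λ = 0: largest Jordan block has size 2, contributing (x − 0)^2

So m_A(x) = x^2 = x^2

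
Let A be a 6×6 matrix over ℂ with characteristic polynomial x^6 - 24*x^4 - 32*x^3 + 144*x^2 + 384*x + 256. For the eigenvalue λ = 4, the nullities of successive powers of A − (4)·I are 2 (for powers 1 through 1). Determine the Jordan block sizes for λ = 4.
Block sizes for λ = 4: [1, 1]

From the dimensions of kernels of powers, the number of Jordan blocks of size at least j is d_j − d_{j−1} where d_j = dim ker(N^j) (with d_0 = 0). Computing the differences gives [2].
The number of blocks of size exactly k is (#blocks of size ≥ k) − (#blocks of size ≥ k + 1), so the partition is: 2 block(s) of size 1.
In nonincreasing order the block sizes are [1, 1].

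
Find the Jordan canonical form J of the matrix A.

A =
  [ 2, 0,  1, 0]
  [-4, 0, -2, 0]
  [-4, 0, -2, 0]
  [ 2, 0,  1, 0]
J_2(0) ⊕ J_1(0) ⊕ J_1(0)

The characteristic polynomial is
  det(x·I − A) = x^4

Eigenvalues and multiplicities (the geometric multiplicity of λ is n − rank(A − λI), which equals the number of Jordan blocks for λ):
  λ = 0: algebraic multiplicity = 4, geometric multiplicity = 3

Determining the block sizes for each eigenvalue:
  λ = 0: 3 blocks summing to 4 forces exactly one block of size 2 and the rest size 1 → block sizes [2, 1, 1]

Assembling the blocks gives a Jordan form
J =
  [0, 1, 0, 0]
  [0, 0, 0, 0]
  [0, 0, 0, 0]
  [0, 0, 0, 0]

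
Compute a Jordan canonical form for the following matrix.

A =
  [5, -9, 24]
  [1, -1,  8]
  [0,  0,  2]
J_2(2) ⊕ J_1(2)

The characteristic polynomial is
  det(x·I − A) = x^3 - 6*x^2 + 12*x - 8 = (x - 2)^3

Eigenvalues and multiplicities (the geometric multiplicity of λ is n − rank(A − λI), which equals the number of Jordan blocks for λ):
  λ = 2: algebraic multiplicity = 3, geometric multiplicity = 2

Determining the block sizes for each eigenvalue:
  λ = 2: 2 blocks summing to 3 forces exactly one block of size 2 and the rest size 1 → block sizes [2, 1]

Assembling the blocks gives a Jordan form
J =
  [2, 1, 0]
  [0, 2, 0]
  [0, 0, 2]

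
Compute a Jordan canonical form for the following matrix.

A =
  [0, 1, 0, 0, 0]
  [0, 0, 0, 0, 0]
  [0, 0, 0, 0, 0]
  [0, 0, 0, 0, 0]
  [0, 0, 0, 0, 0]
J_2(0) ⊕ J_1(0) ⊕ J_1(0) ⊕ J_1(0)

The characteristic polynomial is
  det(x·I − A) = x^5

Eigenvalues and multiplicities (the geometric multiplicity of λ is n − rank(A − λI), which equals the number of Jordan blocks for λ):
  λ = 0: algebraic multiplicity = 5, geometric multiplicity = 4

Determining the block sizes for each eigenvalue:
  λ = 0: 4 blocks summing to 5 forces exactly one block of size 2 and the rest size 1 → block sizes [2, 1, 1, 1]

Assembling the blocks gives a Jordan form
J =
  [0, 1, 0, 0, 0]
  [0, 0, 0, 0, 0]
  [0, 0, 0, 0, 0]
  [0, 0, 0, 0, 0]
  [0, 0, 0, 0, 0]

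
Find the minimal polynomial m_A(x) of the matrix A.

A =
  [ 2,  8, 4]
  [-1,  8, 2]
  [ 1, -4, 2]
x^2 - 8*x + 16

The characteristic polynomial is χ_A(x) = (x - 4)^3, so the eigenvalues are known. The minimal polynomial is
  m_A(x) = Π_λ (x − λ)^{k_λ}
where k_λ is the size of the *largest* Jordan block for λ (equivalently, the smallest k with (A − λI)^k v = 0 for every generalised eigenvector v of λ).

  λ = 4: largest Jordan block has size 2, contributing (x − 4)^2

So m_A(x) = (x - 4)^2 = x^2 - 8*x + 16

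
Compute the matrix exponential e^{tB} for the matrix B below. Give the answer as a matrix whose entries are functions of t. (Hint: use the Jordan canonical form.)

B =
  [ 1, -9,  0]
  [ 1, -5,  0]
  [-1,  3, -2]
e^{tB} =
  [3*t*exp(-2*t) + exp(-2*t), -9*t*exp(-2*t), 0]
  [t*exp(-2*t), -3*t*exp(-2*t) + exp(-2*t), 0]
  [-t*exp(-2*t), 3*t*exp(-2*t), exp(-2*t)]

Strategy: write B = P · J · P⁻¹ where J is a Jordan canonical form, so e^{tB} = P · e^{tJ} · P⁻¹, and e^{tJ} can be computed block-by-block.

B has Jordan form
J =
  [-2,  1,  0]
  [ 0, -2,  0]
  [ 0,  0, -2]
(up to reordering of blocks).

Per-block formulas:
  For a 2×2 Jordan block J_2(-2): exp(t · J_2(-2)) = e^(-2t)·(I + t·N), where N is the 2×2 nilpotent shift.
  For a 1×1 block at λ = -2: exp(t · [-2]) = [e^(-2t)].

After assembling e^{tJ} and conjugating by P, we get:

e^{tB} =
  [3*t*exp(-2*t) + exp(-2*t), -9*t*exp(-2*t), 0]
  [t*exp(-2*t), -3*t*exp(-2*t) + exp(-2*t), 0]
  [-t*exp(-2*t), 3*t*exp(-2*t), exp(-2*t)]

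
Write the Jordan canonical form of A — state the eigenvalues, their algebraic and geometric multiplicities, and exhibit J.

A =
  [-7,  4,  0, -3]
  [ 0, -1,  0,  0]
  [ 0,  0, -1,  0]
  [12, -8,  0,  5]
J_2(-1) ⊕ J_1(-1) ⊕ J_1(-1)

The characteristic polynomial is
  det(x·I − A) = x^4 + 4*x^3 + 6*x^2 + 4*x + 1 = (x + 1)^4

Eigenvalues and multiplicities (the geometric multiplicity of λ is n − rank(A − λI), which equals the number of Jordan blocks for λ):
  λ = -1: algebraic multiplicity = 4, geometric multiplicity = 3

Determining the block sizes for each eigenvalue:
  λ = -1: 3 blocks summing to 4 forces exactly one block of size 2 and the rest size 1 → block sizes [2, 1, 1]

Assembling the blocks gives a Jordan form
J =
  [-1,  1,  0,  0]
  [ 0, -1,  0,  0]
  [ 0,  0, -1,  0]
  [ 0,  0,  0, -1]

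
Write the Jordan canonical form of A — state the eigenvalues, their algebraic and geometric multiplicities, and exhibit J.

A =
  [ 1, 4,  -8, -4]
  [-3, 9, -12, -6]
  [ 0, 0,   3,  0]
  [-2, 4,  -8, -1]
J_2(3) ⊕ J_1(3) ⊕ J_1(3)

The characteristic polynomial is
  det(x·I − A) = x^4 - 12*x^3 + 54*x^2 - 108*x + 81 = (x - 3)^4

Eigenvalues and multiplicities (the geometric multiplicity of λ is n − rank(A − λI), which equals the number of Jordan blocks for λ):
  λ = 3: algebraic multiplicity = 4, geometric multiplicity = 3

Determining the block sizes for each eigenvalue:
  λ = 3: 3 blocks summing to 4 forces exactly one block of size 2 and the rest size 1 → block sizes [2, 1, 1]

Assembling the blocks gives a Jordan form
J =
  [3, 1, 0, 0]
  [0, 3, 0, 0]
  [0, 0, 3, 0]
  [0, 0, 0, 3]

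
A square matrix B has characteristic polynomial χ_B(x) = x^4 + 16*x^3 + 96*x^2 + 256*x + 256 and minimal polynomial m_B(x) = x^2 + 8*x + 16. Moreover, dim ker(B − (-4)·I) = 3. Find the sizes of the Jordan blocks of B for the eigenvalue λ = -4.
Block sizes for λ = -4: [2, 1, 1]

Step 1 — from the characteristic polynomial, algebraic multiplicity of λ = -4 is 4. From dim ker(B − (-4)·I) = 3, there are exactly 3 Jordan blocks for λ = -4.
Step 2 — from the minimal polynomial, the factor (x + 4)^2 tells us the largest block for λ = -4 has size 2.
Step 3 — with total size 4, 3 blocks, and largest block 2, the block sizes (in nonincreasing order) are [2, 1, 1].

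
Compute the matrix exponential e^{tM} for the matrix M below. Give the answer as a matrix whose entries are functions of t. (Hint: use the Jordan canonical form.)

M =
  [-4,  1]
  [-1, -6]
e^{tM} =
  [t*exp(-5*t) + exp(-5*t), t*exp(-5*t)]
  [-t*exp(-5*t), -t*exp(-5*t) + exp(-5*t)]

Strategy: write M = P · J · P⁻¹ where J is a Jordan canonical form, so e^{tM} = P · e^{tJ} · P⁻¹, and e^{tJ} can be computed block-by-block.

M has Jordan form
J =
  [-5,  1]
  [ 0, -5]
(up to reordering of blocks).

Per-block formulas:
  For a 2×2 Jordan block J_2(-5): exp(t · J_2(-5)) = e^(-5t)·(I + t·N), where N is the 2×2 nilpotent shift.

After assembling e^{tJ} and conjugating by P, we get:

e^{tM} =
  [t*exp(-5*t) + exp(-5*t), t*exp(-5*t)]
  [-t*exp(-5*t), -t*exp(-5*t) + exp(-5*t)]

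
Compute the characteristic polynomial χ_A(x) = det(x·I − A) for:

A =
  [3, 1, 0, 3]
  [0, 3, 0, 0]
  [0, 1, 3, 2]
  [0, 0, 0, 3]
x^4 - 12*x^3 + 54*x^2 - 108*x + 81

Expanding det(x·I − A) (e.g. by cofactor expansion or by noting that A is similar to its Jordan form J, which has the same characteristic polynomial as A) gives
  χ_A(x) = x^4 - 12*x^3 + 54*x^2 - 108*x + 81
which factors as (x - 3)^4. The eigenvalues (with algebraic multiplicities) are λ = 3 with multiplicity 4.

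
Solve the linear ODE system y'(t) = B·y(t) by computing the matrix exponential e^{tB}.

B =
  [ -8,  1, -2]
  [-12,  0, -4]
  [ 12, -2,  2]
e^{tB} =
  [-6*t*exp(-2*t) + exp(-2*t), t*exp(-2*t), -2*t*exp(-2*t)]
  [-12*t*exp(-2*t), 2*t*exp(-2*t) + exp(-2*t), -4*t*exp(-2*t)]
  [12*t*exp(-2*t), -2*t*exp(-2*t), 4*t*exp(-2*t) + exp(-2*t)]

Strategy: write B = P · J · P⁻¹ where J is a Jordan canonical form, so e^{tB} = P · e^{tJ} · P⁻¹, and e^{tJ} can be computed block-by-block.

B has Jordan form
J =
  [-2,  1,  0]
  [ 0, -2,  0]
  [ 0,  0, -2]
(up to reordering of blocks).

Per-block formulas:
  For a 1×1 block at λ = -2: exp(t · [-2]) = [e^(-2t)].
  For a 2×2 Jordan block J_2(-2): exp(t · J_2(-2)) = e^(-2t)·(I + t·N), where N is the 2×2 nilpotent shift.

After assembling e^{tJ} and conjugating by P, we get:

e^{tB} =
  [-6*t*exp(-2*t) + exp(-2*t), t*exp(-2*t), -2*t*exp(-2*t)]
  [-12*t*exp(-2*t), 2*t*exp(-2*t) + exp(-2*t), -4*t*exp(-2*t)]
  [12*t*exp(-2*t), -2*t*exp(-2*t), 4*t*exp(-2*t) + exp(-2*t)]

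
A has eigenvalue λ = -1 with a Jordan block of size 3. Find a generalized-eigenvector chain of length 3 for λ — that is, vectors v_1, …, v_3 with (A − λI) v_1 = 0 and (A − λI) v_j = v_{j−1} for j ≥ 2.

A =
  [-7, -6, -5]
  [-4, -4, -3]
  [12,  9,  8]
A Jordan chain for λ = -1 of length 3:
v_1 = (9, 6, -18)ᵀ
v_2 = (-6, -3, 9)ᵀ
v_3 = (0, 1, 0)ᵀ

Let N = A − (-1)·I. We want v_3 with N^3 v_3 = 0 but N^2 v_3 ≠ 0; then v_{j-1} := N · v_j for j = 3, …, 2.

Pick v_3 = (0, 1, 0)ᵀ.
Then v_2 = N · v_3 = (-6, -3, 9)ᵀ.
Then v_1 = N · v_2 = (9, 6, -18)ᵀ.

Sanity check: (A − (-1)·I) v_1 = (0, 0, 0)ᵀ = 0. ✓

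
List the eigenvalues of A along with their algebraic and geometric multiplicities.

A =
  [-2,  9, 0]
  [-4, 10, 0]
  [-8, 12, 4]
λ = 4: alg = 3, geom = 2

Step 1 — factor the characteristic polynomial to read off the algebraic multiplicities:
  χ_A(x) = (x - 4)^3

Step 2 — compute geometric multiplicities via the rank-nullity identity g(λ) = n − rank(A − λI):
  rank(A − (4)·I) = 1, so dim ker(A − (4)·I) = n − 1 = 2

Summary:
  λ = 4: algebraic multiplicity = 3, geometric multiplicity = 2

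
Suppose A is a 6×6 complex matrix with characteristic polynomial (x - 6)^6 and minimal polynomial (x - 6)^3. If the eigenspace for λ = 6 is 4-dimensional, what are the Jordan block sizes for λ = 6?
Block sizes for λ = 6: [3, 1, 1, 1]

Step 1 — from the characteristic polynomial, algebraic multiplicity of λ = 6 is 6. From dim ker(A − (6)·I) = 4, there are exactly 4 Jordan blocks for λ = 6.
Step 2 — from the minimal polynomial, the factor (x − 6)^3 tells us the largest block for λ = 6 has size 3.
Step 3 — with total size 6, 4 blocks, and largest block 3, the block sizes (in nonincreasing order) are [3, 1, 1, 1].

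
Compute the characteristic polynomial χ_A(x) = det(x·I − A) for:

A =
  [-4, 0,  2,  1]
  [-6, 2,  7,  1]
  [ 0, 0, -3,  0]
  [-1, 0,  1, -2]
x^4 + 7*x^3 + 9*x^2 - 27*x - 54

Expanding det(x·I − A) (e.g. by cofactor expansion or by noting that A is similar to its Jordan form J, which has the same characteristic polynomial as A) gives
  χ_A(x) = x^4 + 7*x^3 + 9*x^2 - 27*x - 54
which factors as (x - 2)*(x + 3)^3. The eigenvalues (with algebraic multiplicities) are λ = -3 with multiplicity 3, λ = 2 with multiplicity 1.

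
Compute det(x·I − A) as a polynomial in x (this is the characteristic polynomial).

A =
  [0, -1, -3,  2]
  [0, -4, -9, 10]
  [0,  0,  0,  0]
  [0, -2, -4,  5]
x^4 - x^3

Expanding det(x·I − A) (e.g. by cofactor expansion or by noting that A is similar to its Jordan form J, which has the same characteristic polynomial as A) gives
  χ_A(x) = x^4 - x^3
which factors as x^3*(x - 1). The eigenvalues (with algebraic multiplicities) are λ = 0 with multiplicity 3, λ = 1 with multiplicity 1.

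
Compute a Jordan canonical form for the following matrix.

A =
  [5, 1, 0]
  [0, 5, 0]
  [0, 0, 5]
J_2(5) ⊕ J_1(5)

The characteristic polynomial is
  det(x·I − A) = x^3 - 15*x^2 + 75*x - 125 = (x - 5)^3

Eigenvalues and multiplicities (the geometric multiplicity of λ is n − rank(A − λI), which equals the number of Jordan blocks for λ):
  λ = 5: algebraic multiplicity = 3, geometric multiplicity = 2

Determining the block sizes for each eigenvalue:
  λ = 5: 2 blocks summing to 3 forces exactly one block of size 2 and the rest size 1 → block sizes [2, 1]

Assembling the blocks gives a Jordan form
J =
  [5, 1, 0]
  [0, 5, 0]
  [0, 0, 5]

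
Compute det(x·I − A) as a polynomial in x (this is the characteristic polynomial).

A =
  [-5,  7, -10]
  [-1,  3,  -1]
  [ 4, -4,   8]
x^3 - 6*x^2 + 12*x - 8

Expanding det(x·I − A) (e.g. by cofactor expansion or by noting that A is similar to its Jordan form J, which has the same characteristic polynomial as A) gives
  χ_A(x) = x^3 - 6*x^2 + 12*x - 8
which factors as (x - 2)^3. The eigenvalues (with algebraic multiplicities) are λ = 2 with multiplicity 3.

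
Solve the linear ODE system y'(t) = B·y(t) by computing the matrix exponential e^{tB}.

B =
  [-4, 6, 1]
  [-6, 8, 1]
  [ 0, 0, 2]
e^{tB} =
  [-6*t*exp(2*t) + exp(2*t), 6*t*exp(2*t), t*exp(2*t)]
  [-6*t*exp(2*t), 6*t*exp(2*t) + exp(2*t), t*exp(2*t)]
  [0, 0, exp(2*t)]

Strategy: write B = P · J · P⁻¹ where J is a Jordan canonical form, so e^{tB} = P · e^{tJ} · P⁻¹, and e^{tJ} can be computed block-by-block.

B has Jordan form
J =
  [2, 1, 0]
  [0, 2, 0]
  [0, 0, 2]
(up to reordering of blocks).

Per-block formulas:
  For a 2×2 Jordan block J_2(2): exp(t · J_2(2)) = e^(2t)·(I + t·N), where N is the 2×2 nilpotent shift.
  For a 1×1 block at λ = 2: exp(t · [2]) = [e^(2t)].

After assembling e^{tJ} and conjugating by P, we get:

e^{tB} =
  [-6*t*exp(2*t) + exp(2*t), 6*t*exp(2*t), t*exp(2*t)]
  [-6*t*exp(2*t), 6*t*exp(2*t) + exp(2*t), t*exp(2*t)]
  [0, 0, exp(2*t)]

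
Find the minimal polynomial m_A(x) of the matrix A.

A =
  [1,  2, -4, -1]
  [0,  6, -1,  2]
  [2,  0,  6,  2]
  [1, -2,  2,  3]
x^2 - 8*x + 16

The characteristic polynomial is χ_A(x) = (x - 4)^4, so the eigenvalues are known. The minimal polynomial is
  m_A(x) = Π_λ (x − λ)^{k_λ}
where k_λ is the size of the *largest* Jordan block for λ (equivalently, the smallest k with (A − λI)^k v = 0 for every generalised eigenvector v of λ).

  λ = 4: largest Jordan block has size 2, contributing (x − 4)^2

So m_A(x) = (x - 4)^2 = x^2 - 8*x + 16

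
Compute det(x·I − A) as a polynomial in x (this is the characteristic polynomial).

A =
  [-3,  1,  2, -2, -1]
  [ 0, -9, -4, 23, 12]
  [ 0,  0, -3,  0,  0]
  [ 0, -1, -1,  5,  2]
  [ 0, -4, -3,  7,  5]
x^5 + 5*x^4 - 5*x^3 - 45*x^2 + 108

Expanding det(x·I − A) (e.g. by cofactor expansion or by noting that A is similar to its Jordan form J, which has the same characteristic polynomial as A) gives
  χ_A(x) = x^5 + 5*x^4 - 5*x^3 - 45*x^2 + 108
which factors as (x - 2)^2*(x + 3)^3. The eigenvalues (with algebraic multiplicities) are λ = -3 with multiplicity 3, λ = 2 with multiplicity 2.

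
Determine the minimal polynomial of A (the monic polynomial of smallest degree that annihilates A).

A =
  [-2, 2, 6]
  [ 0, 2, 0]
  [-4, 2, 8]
x^2 - 6*x + 8

The characteristic polynomial is χ_A(x) = (x - 4)*(x - 2)^2, so the eigenvalues are known. The minimal polynomial is
  m_A(x) = Π_λ (x − λ)^{k_λ}
where k_λ is the size of the *largest* Jordan block for λ (equivalently, the smallest k with (A − λI)^k v = 0 for every generalised eigenvector v of λ).

  λ = 2: largest Jordan block has size 1, contributing (x − 2)
  λ = 4: largest Jordan block has size 1, contributing (x − 4)

So m_A(x) = (x - 4)*(x - 2) = x^2 - 6*x + 8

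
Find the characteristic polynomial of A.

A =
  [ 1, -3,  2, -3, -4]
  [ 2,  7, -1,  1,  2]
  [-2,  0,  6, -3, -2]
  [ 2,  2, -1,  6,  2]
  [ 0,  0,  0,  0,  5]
x^5 - 25*x^4 + 250*x^3 - 1250*x^2 + 3125*x - 3125

Expanding det(x·I − A) (e.g. by cofactor expansion or by noting that A is similar to its Jordan form J, which has the same characteristic polynomial as A) gives
  χ_A(x) = x^5 - 25*x^4 + 250*x^3 - 1250*x^2 + 3125*x - 3125
which factors as (x - 5)^5. The eigenvalues (with algebraic multiplicities) are λ = 5 with multiplicity 5.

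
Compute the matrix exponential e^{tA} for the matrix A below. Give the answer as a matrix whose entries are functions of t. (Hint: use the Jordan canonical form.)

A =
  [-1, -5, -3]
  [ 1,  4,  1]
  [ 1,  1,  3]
e^{tA} =
  [t^2*exp(2*t)/2 - 3*t*exp(2*t) + exp(2*t), t^2*exp(2*t) - 5*t*exp(2*t), t^2*exp(2*t)/2 - 3*t*exp(2*t)]
  [t*exp(2*t), 2*t*exp(2*t) + exp(2*t), t*exp(2*t)]
  [-t^2*exp(2*t)/2 + t*exp(2*t), -t^2*exp(2*t) + t*exp(2*t), -t^2*exp(2*t)/2 + t*exp(2*t) + exp(2*t)]

Strategy: write A = P · J · P⁻¹ where J is a Jordan canonical form, so e^{tA} = P · e^{tJ} · P⁻¹, and e^{tJ} can be computed block-by-block.

A has Jordan form
J =
  [2, 1, 0]
  [0, 2, 1]
  [0, 0, 2]
(up to reordering of blocks).

Per-block formulas:
  For a 3×3 Jordan block J_3(2): exp(t · J_3(2)) = e^(2t)·(I + t·N + (t^2/2)·N^2), where N is the 3×3 nilpotent shift.

After assembling e^{tJ} and conjugating by P, we get:

e^{tA} =
  [t^2*exp(2*t)/2 - 3*t*exp(2*t) + exp(2*t), t^2*exp(2*t) - 5*t*exp(2*t), t^2*exp(2*t)/2 - 3*t*exp(2*t)]
  [t*exp(2*t), 2*t*exp(2*t) + exp(2*t), t*exp(2*t)]
  [-t^2*exp(2*t)/2 + t*exp(2*t), -t^2*exp(2*t) + t*exp(2*t), -t^2*exp(2*t)/2 + t*exp(2*t) + exp(2*t)]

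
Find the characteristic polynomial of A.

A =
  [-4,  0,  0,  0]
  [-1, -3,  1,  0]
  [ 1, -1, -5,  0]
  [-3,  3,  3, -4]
x^4 + 16*x^3 + 96*x^2 + 256*x + 256

Expanding det(x·I − A) (e.g. by cofactor expansion or by noting that A is similar to its Jordan form J, which has the same characteristic polynomial as A) gives
  χ_A(x) = x^4 + 16*x^3 + 96*x^2 + 256*x + 256
which factors as (x + 4)^4. The eigenvalues (with algebraic multiplicities) are λ = -4 with multiplicity 4.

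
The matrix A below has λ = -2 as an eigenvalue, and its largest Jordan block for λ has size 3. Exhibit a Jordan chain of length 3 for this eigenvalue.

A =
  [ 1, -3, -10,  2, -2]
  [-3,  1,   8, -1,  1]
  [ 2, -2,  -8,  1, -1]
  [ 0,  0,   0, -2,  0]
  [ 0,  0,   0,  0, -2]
A Jordan chain for λ = -2 of length 3:
v_1 = (-2, -2, 0, 0, 0)ᵀ
v_2 = (3, -3, 2, 0, 0)ᵀ
v_3 = (1, 0, 0, 0, 0)ᵀ

Let N = A − (-2)·I. We want v_3 with N^3 v_3 = 0 but N^2 v_3 ≠ 0; then v_{j-1} := N · v_j for j = 3, …, 2.

Pick v_3 = (1, 0, 0, 0, 0)ᵀ.
Then v_2 = N · v_3 = (3, -3, 2, 0, 0)ᵀ.
Then v_1 = N · v_2 = (-2, -2, 0, 0, 0)ᵀ.

Sanity check: (A − (-2)·I) v_1 = (0, 0, 0, 0, 0)ᵀ = 0. ✓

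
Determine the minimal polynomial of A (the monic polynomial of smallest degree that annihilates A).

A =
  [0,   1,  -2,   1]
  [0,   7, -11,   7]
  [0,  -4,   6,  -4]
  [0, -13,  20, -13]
x^3

The characteristic polynomial is χ_A(x) = x^4, so the eigenvalues are known. The minimal polynomial is
  m_A(x) = Π_λ (x − λ)^{k_λ}
where k_λ is the size of the *largest* Jordan block for λ (equivalently, the smallest k with (A − λI)^k v = 0 for every generalised eigenvector v of λ).

  λ = 0: largest Jordan block has size 3, contributing (x − 0)^3

So m_A(x) = x^3 = x^3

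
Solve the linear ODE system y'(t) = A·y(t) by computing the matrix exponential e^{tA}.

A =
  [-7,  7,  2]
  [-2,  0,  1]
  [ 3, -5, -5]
e^{tA} =
  [t^2*exp(-4*t)/2 - 3*t*exp(-4*t) + exp(-4*t), -3*t^2*exp(-4*t)/2 + 7*t*exp(-4*t), -t^2*exp(-4*t)/2 + 2*t*exp(-4*t)]
  [t^2*exp(-4*t)/2 - 2*t*exp(-4*t), -3*t^2*exp(-4*t)/2 + 4*t*exp(-4*t) + exp(-4*t), -t^2*exp(-4*t)/2 + t*exp(-4*t)]
  [-t^2*exp(-4*t) + 3*t*exp(-4*t), 3*t^2*exp(-4*t) - 5*t*exp(-4*t), t^2*exp(-4*t) - t*exp(-4*t) + exp(-4*t)]

Strategy: write A = P · J · P⁻¹ where J is a Jordan canonical form, so e^{tA} = P · e^{tJ} · P⁻¹, and e^{tJ} can be computed block-by-block.

A has Jordan form
J =
  [-4,  1,  0]
  [ 0, -4,  1]
  [ 0,  0, -4]
(up to reordering of blocks).

Per-block formulas:
  For a 3×3 Jordan block J_3(-4): exp(t · J_3(-4)) = e^(-4t)·(I + t·N + (t^2/2)·N^2), where N is the 3×3 nilpotent shift.

After assembling e^{tJ} and conjugating by P, we get:

e^{tA} =
  [t^2*exp(-4*t)/2 - 3*t*exp(-4*t) + exp(-4*t), -3*t^2*exp(-4*t)/2 + 7*t*exp(-4*t), -t^2*exp(-4*t)/2 + 2*t*exp(-4*t)]
  [t^2*exp(-4*t)/2 - 2*t*exp(-4*t), -3*t^2*exp(-4*t)/2 + 4*t*exp(-4*t) + exp(-4*t), -t^2*exp(-4*t)/2 + t*exp(-4*t)]
  [-t^2*exp(-4*t) + 3*t*exp(-4*t), 3*t^2*exp(-4*t) - 5*t*exp(-4*t), t^2*exp(-4*t) - t*exp(-4*t) + exp(-4*t)]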